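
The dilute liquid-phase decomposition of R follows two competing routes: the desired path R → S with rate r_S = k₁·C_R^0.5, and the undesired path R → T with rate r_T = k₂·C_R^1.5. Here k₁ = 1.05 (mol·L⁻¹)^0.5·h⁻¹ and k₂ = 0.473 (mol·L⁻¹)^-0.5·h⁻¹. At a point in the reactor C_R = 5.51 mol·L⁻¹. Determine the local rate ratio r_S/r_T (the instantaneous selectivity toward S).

S_{S/T} = r_S/r_T = (k₁·C_R^0.5)/(k₂·C_R^1.5) = (k₁/k₂)·C_R⁻¹.
= (1.05×5.510^0.5) / (0.473×5.510^1.5) = 2.465/6.118 = 0.403.

0.403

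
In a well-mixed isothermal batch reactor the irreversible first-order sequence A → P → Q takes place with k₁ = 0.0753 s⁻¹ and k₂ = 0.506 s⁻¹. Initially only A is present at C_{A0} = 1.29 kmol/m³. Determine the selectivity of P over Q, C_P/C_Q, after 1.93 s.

The intermediate concentration in a first-order A→B→C sequence is C_P = k₁C_{A0}(e^(−k₁t) − e^(−k₂t))/(k₂−k₁).
e^(−k₁t) = e^(−0.0753×1.93) = e^(−0.1453) = 0.8647; e^(−k₂t) = e^(−0.9766) = 0.3766.
C_P = 0.0753×1.29/(0.506−0.0753) × (0.8647−0.3766) = 0.2255×0.4881 = 0.1101 kmol/m³.
C_A = C_{A0}e^(−k₁t) = 1.116 kmol/m³, so C_Q = C_{A0}−C_A−C_P = 0.06440 kmol/m³; C_P/C_Q = 1.71.

1.71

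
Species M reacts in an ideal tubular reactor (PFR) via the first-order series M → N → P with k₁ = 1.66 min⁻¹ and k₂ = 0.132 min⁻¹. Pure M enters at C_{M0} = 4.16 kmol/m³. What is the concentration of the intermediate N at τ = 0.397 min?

The intermediate concentration in a first-order A→B→C sequence is C_N = k₁C_{M0}(e^(−k₁τ) − e^(−k₂τ))/(k₂−k₁).
e^(−k₁τ) = e^(−1.66×0.397) = e^(−0.6590) = 0.5174; e^(−k₂τ) = e^(−0.05240) = 0.9489.
C_N = 1.66×4.16/(0.132−1.66) × (0.5174−0.9489) = (-4.519)×(-0.4316) = 1.951 kmol/m³.

1.95 kmol/m³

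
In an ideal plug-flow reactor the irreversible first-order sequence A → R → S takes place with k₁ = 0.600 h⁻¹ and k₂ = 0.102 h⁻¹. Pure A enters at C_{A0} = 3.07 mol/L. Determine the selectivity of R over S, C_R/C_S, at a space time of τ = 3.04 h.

For first-order series with pure A initially, C_R(τ) = k₁C_{A0}/(k₂−k₁)·(e^(−k₁τ) − e^(−k₂τ)).
e^(−k₁τ) = e^(−0.600×3.04) = e^(−1.824) = 0.1614; e^(−k₂τ) = e^(−0.3101) = 0.7334.
C_R = 0.600×3.07/(0.102−0.600) × (0.1614−0.7334) = (-3.699)×(-0.5720) = 2.116 mol/L.
C_A = C_{A0}e^(−k₁τ) = 0.4954 mol/L, so C_S = C_{A0}−C_A−C_R = 0.4588 mol/L; C_R/C_S = 4.61.

4.61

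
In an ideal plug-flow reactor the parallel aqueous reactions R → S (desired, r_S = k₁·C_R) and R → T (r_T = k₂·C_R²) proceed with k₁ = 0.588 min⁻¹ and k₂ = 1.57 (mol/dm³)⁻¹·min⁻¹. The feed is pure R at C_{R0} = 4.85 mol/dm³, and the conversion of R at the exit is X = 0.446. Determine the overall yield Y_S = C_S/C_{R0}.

C_R = C_{R0}(1−X) = 2.687 mol/dm³.
Along a PFR/batch, dC_S/dC_R = −r_S/(r_S+r_T) = −k₁/(k₁+k₂·C_R).
Integrating from C_{R0} to C_R: C_S = (0.588/1.57)·ln[(0.588+1.57·4.85)/(0.588+1.57·2.69)] = 0.3745·ln(8.202/4.806) = 0.2002 mol/dm³.
Y_S = C_S/C_{R0} = 0.2002/4.85 = 0.0413.

0.0413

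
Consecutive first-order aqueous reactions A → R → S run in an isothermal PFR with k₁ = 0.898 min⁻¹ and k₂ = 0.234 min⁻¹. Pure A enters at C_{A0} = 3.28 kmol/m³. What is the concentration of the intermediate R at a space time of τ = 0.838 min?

The intermediate concentration in a first-order A→B→C sequence is C_R = k₁C_{A0}(e^(−k₁τ) − e^(−k₂τ))/(k₂−k₁).
e^(−k₁τ) = e^(−0.898×0.838) = e^(−0.7525) = 0.4712; e^(−k₂τ) = e^(−0.1961) = 0.8219.
C_R = 0.898×3.28/(0.234−0.898) × (0.4712−0.8219) = (-4.436)×(-0.3508) = 1.556 kmol/m³.

1.56 kmol/m³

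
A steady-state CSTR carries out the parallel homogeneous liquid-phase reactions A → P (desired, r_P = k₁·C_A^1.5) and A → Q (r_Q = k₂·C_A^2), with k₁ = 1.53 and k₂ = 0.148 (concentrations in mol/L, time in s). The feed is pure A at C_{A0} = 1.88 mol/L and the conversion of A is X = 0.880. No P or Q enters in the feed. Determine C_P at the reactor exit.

1.58 mol/L

Exit C_A = C_{A0}(1−X) = 1.88×0.120 = 0.2256 mol/L.
A CSTR operates uniformly at the exit composition, giving r_P = 0.1639 and r_Q = 0.007533 (each k·C_A^n at C_A = 0.2256).
Fraction of consumed A going to P: r_P/(r_P+r_Q) = 0.9561.
C_P = 0.9561·C_{A0}·X = 0.9561×1.88×0.880 = 1.58 mol/L.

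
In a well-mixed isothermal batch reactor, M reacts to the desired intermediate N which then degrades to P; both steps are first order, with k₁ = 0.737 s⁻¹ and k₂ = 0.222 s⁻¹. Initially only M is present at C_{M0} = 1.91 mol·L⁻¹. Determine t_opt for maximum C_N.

2.33 s

Setting dC_N/dt = 0 gives t_opt = ln(k₂/k₁)/(k₂−k₁).
= ln(0.222/0.737)/(0.222−0.737) = ln(0.3012)/-0.5150 = -1.200/-0.5150 = 2.33 s.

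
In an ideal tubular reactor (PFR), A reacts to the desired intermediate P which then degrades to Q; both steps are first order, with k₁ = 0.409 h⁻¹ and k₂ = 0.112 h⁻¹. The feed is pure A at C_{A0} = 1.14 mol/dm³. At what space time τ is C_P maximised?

4.36 h

For first-order series the maximum of C_P occurs at τ_opt = ln(k₂/k₁)/(k₂−k₁).
= ln(0.112/0.409)/(0.112−0.409) = ln(0.2738)/-0.2970 = -1.295/-0.2970 = 4.36 h.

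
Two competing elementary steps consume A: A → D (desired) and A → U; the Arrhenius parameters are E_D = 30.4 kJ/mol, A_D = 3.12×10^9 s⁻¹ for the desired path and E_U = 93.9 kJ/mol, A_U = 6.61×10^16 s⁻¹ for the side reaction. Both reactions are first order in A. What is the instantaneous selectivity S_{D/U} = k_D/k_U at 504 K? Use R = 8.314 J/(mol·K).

0.180

k_D/k_U = (A_D/A_U)·exp[−(E_D−E_U)/(RT)] = (A_D/A_U)·exp[(E_U−E_D)/(RT)].
(E_U−E_D)/(RT) = (93.9−30.4)×10³/(8.314×504) = 63500/4190 = 15.15.
k_D/k_U = (3.12×10^9/6.61×10^16)·exp(15.15) = 4.720×10^-8 × 3.814×10^6 = 0.180.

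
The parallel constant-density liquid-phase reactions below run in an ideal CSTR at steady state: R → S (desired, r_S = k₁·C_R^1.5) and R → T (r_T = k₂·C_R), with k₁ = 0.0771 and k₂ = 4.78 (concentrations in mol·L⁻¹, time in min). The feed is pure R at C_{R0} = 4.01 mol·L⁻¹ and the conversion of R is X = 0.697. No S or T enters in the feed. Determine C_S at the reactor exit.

Exit C_R = C_{R0}(1−X) = 4.01×0.303 = 1.215 mol·L⁻¹.
A CSTR operates uniformly at the exit composition, giving r_S = 0.1033 and r_T = 5.808 (each k·C_R^n at C_R = 1.215).
Fraction of consumed R going to S: r_S/(r_S+r_T) = 0.01747.
C_S = 0.01747·C_{R0}·X = 0.01747×4.01×0.697 = 0.0488 mol·L⁻¹.

0.0488 mol·L⁻¹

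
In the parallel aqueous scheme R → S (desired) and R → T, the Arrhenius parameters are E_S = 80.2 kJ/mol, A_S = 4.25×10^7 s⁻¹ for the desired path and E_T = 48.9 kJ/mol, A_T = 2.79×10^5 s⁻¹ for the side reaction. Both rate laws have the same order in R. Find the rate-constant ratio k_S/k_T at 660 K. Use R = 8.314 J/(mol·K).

0.508

Since both paths have the same order in R, the concentration cancels and S_{S/T} = k_S/k_T = (A_S/A_T)·exp[(E_T−E_S)/(RT)].
(E_T−E_S)/(RT) = (48.9−80.2)×10³/(8.314×660) = -31300/5487 = -5.704.
k_S/k_T = (4.25×10^7/2.79×10^5)·exp(-5.704) = 152.3 × 0.003332 = 0.508.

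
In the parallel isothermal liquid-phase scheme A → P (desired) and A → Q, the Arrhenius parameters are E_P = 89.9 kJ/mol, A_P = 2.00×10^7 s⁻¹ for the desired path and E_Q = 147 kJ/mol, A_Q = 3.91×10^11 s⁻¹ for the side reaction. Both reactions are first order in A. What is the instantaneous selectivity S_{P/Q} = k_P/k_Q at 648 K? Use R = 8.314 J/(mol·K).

k_P/k_Q = (A_P/A_Q)·exp[−(E_P−E_Q)/(RT)] = (A_P/A_Q)·exp[(E_Q−E_P)/(RT)].
(E_Q−E_P)/(RT) = (147−89.9)×10³/(8.314×648) = 57100/5387 = 10.60.
k_P/k_Q = (2.00×10^7/3.91×10^11)·exp(10.60) = 5.115×10^-5 × 40081 = 2.05.

2.05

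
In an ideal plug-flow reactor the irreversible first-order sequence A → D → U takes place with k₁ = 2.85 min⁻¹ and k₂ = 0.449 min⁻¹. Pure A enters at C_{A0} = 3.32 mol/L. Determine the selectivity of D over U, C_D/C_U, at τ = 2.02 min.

Solving the coupled first-order balances gives C_D(τ) = [k₁/(k₂−k₁)]·C_{A0}·(e^(−k₁τ) − e^(−k₂τ)).
e^(−k₁τ) = e^(−2.85×2.02) = e^(−5.757) = 0.003161; e^(−k₂τ) = e^(−0.9070) = 0.4037.
C_D = 2.85×3.32/(0.449−2.85) × (0.003161−0.4037) = (-3.941)×(-0.4006) = 1.579 mol/L.
C_A = C_{A0}e^(−k₁τ) = 0.01049 mol/L, so C_U = C_{A0}−C_A−C_D = 1.731 mol/L; C_D/C_U = 0.912.

0.912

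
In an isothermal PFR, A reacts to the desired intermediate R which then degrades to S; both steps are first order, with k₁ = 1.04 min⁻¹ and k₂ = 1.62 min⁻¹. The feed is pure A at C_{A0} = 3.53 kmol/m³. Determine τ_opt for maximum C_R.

Setting dC_R/dτ = 0 gives τ_opt = ln(k₂/k₁)/(k₂−k₁).
= ln(1.62/1.04)/(1.62−1.04) = ln(1.558)/0.5800 = 0.4432/0.5800 = 0.764 min.

0.764 min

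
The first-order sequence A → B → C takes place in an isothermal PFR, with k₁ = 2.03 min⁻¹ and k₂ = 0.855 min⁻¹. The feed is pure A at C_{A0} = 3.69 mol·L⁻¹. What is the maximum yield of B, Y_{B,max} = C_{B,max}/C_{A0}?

Evaluating C_B at τ_opt = ln(k₂/k₁)/(k₂−k₁) gives C_{B,max}/C_{A0} = (k₁/k₂)^[k₂/(k₂−k₁)].
= (2.03/0.855)^(0.855/(0.855−2.03)) = (2.374)^(-0.7277) = 0.5330.

0.533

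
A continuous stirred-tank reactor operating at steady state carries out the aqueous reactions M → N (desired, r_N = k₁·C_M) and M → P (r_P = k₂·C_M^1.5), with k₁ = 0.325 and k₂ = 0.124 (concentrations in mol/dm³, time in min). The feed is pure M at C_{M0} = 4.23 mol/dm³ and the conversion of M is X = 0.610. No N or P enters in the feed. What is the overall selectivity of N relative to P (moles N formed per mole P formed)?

2.04

Exit C_M = C_{M0}(1−X) = 4.23×0.390 = 1.650 mol/dm³.
In a CSTR the entire volume is at exit conditions, so r_N = 0.325×1.650 = 0.5362 and r_P = 0.124×1.650^1.5 = 0.2627.
Overall selectivity = C_N/C_P = r_Nτ/(r_Pτ) = r_N/r_P = 2.04.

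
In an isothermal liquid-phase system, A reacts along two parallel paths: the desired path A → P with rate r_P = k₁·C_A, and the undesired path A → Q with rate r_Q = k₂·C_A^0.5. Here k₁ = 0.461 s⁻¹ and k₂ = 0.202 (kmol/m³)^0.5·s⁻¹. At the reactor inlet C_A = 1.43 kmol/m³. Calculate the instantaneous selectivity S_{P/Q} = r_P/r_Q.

2.73

S_{P/Q} = r_P/r_Q = (k₁·C_A)/(k₂·C_A^0.5) = (k₁/k₂)·C_A^0.5.
= (0.461×1.430) / (0.202×1.430^0.5) = 0.6592/0.2416 = 2.73.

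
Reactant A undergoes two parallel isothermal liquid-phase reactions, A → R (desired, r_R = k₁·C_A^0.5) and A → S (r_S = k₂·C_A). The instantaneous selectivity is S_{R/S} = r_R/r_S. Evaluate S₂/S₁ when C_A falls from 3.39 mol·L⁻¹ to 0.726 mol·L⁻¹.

S_{R/S} = (k₁/k₂)·C_A^-0.5, so S₂/S₁ = (C_{A,2}/C_{A,1})^-0.5.
= (0.726/3.39)^(-0.5) = (0.2142)^(-0.5) = 2.16.
Selectivity toward R rises as C_A falls — low-concentration operation is favoured.

2.16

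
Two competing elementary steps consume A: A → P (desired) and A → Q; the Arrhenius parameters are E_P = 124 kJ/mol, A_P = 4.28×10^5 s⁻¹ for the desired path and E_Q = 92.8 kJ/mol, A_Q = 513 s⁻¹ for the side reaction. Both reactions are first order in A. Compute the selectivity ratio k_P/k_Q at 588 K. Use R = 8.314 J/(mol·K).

k_P/k_Q = (A_P/A_Q)·exp[−(E_P−E_Q)/(RT)] = (A_P/A_Q)·exp[(E_Q−E_P)/(RT)].
(E_Q−E_P)/(RT) = (92.8−124)×10³/(8.314×588) = -31200/4889 = -6.382.
k_P/k_Q = (4.28×10^5/513)·exp(-6.382) = 834.3 × 0.001691 = 1.41.
Since E_P > E_Q, raising the temperature improves selectivity toward P.

1.41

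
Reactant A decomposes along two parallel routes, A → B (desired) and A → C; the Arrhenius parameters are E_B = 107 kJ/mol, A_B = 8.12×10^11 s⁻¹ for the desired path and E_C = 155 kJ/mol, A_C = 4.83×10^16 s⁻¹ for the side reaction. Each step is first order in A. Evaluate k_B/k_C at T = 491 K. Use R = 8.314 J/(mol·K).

2.15

Since both paths have the same order in A, the concentration cancels and S_{B/C} = k_B/k_C = (A_B/A_C)·exp[(E_C−E_B)/(RT)].
(E_C−E_B)/(RT) = (155−107)×10³/(8.314×491) = 48000/4082 = 11.76.
k_B/k_C = (8.12×10^11/4.83×10^16)·exp(11.76) = 1.681×10^-5 × 1.278×10^5 = 2.15.
Since E_B < E_C, lowering the temperature improves selectivity toward B.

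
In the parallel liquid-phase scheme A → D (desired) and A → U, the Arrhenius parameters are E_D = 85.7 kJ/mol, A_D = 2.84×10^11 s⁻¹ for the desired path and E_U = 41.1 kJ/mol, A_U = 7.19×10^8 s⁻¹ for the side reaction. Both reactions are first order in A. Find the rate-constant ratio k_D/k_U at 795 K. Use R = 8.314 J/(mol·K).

0.464

Since both paths have the same order in A, the concentration cancels and S_{D/U} = k_D/k_U = (A_D/A_U)·exp[(E_U−E_D)/(RT)].
(E_U−E_D)/(RT) = (41.1−85.7)×10³/(8.314×795) = -44600/6610 = -6.748.
k_D/k_U = (2.84×10^11/7.19×10^8)·exp(-6.748) = 395.0 × 0.001174 = 0.464.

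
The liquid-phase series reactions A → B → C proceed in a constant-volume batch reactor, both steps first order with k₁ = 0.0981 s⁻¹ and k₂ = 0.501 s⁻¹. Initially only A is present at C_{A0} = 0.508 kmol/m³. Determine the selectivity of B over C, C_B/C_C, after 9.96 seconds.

0.169

The intermediate concentration in a first-order A→B→C sequence is C_B = k₁C_{A0}(e^(−k₁t) − e^(−k₂t))/(k₂−k₁).
e^(−k₁t) = e^(−0.0981×9.96) = e^(−0.9771) = 0.3764; e^(−k₂t) = e^(−4.990) = 0.006806.
C_B = 0.0981×0.508/(0.501−0.0981) × (0.3764−0.006806) = 0.1237×0.3696 = 0.04572 kmol/m³.
C_A = C_{A0}e^(−k₁t) = 0.1912 kmol/m³, so C_C = C_{A0}−C_A−C_B = 0.2711 kmol/m³; C_B/C_C = 0.169.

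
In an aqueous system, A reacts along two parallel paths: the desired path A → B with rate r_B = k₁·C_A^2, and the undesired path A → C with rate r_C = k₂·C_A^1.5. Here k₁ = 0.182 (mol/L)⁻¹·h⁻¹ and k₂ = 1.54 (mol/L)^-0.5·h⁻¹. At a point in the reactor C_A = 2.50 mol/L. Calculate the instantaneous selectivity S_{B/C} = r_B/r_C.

0.187

S_{B/C} = r_B/r_C = (k₁·C_A^2)/(k₂·C_A^1.5) = (k₁/k₂)·C_A^0.5.
= (0.182×2.500^2) / (1.54×2.500^1.5) = 1.137/6.087 = 0.187.
Since the desired path is higher order in A, keeping C_A high (PFR or concentrated feed) favours B.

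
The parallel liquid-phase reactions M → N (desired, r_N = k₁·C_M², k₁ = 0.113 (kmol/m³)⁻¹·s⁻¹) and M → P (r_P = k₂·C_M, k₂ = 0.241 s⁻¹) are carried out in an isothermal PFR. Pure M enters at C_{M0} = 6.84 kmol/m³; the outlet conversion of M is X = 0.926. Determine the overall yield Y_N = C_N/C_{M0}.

0.544

C_M = C_{M0}(1−X) = 0.5062 kmol/m³.
Along a PFR/batch, dC_P/dC_M = −r_P/(r_N+r_P) = −k₂/(k₂+k₁·C_M).
Integrating from C_{M0} to C_M: C_P = (0.241/0.113)·ln[(0.241+0.113·6.84)/(0.241+0.113·0.506)] = 2.133·ln(1.014/0.2982) = 2.610 kmol/m³.
Then C_N = (C_{M0}−C_M) − C_P = 6.334 − 2.610 = 3.724 kmol/m³.
Y_N = C_N/C_{M0} = 3.724/6.84 = 0.544.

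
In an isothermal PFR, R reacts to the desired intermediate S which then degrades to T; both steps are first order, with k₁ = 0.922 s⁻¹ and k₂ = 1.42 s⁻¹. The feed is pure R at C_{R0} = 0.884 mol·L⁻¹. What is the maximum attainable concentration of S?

For a first-order series the maximum intermediate yield is C_{S,max}/C_{R0} = (k₁/k₂)^[k₂/(k₂−k₁)].
= (0.922/1.42)^(1.42/(1.42−0.922)) = (0.6493)^(2.851) = 0.2919.
C_{S,max} = 0.2919×0.884 = 0.258 mol·L⁻¹.

0.258 mol·L⁻¹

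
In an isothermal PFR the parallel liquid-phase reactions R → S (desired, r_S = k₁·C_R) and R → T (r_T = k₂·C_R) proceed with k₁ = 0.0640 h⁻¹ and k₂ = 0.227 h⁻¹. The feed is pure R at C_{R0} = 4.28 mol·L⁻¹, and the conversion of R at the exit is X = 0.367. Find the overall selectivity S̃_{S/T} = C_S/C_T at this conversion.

0.282

C_R = C_{R0}(1−X) = 2.709 mol·L⁻¹.
Both paths are first order in R, so the instantaneous fraction to S is constant: dC_S/d(−C_R) = k₁/(k₁+k₂) = 0.2199.
C_S = 0.2199·(C_{R0}−C_R) = 0.2199×1.571 = 0.345 mol·L⁻¹.
C_T = (C_{R0}−C_R)−C_S = 1.225 mol·L⁻¹; S̃_{S/T} = 0.3455/1.225 = 0.282.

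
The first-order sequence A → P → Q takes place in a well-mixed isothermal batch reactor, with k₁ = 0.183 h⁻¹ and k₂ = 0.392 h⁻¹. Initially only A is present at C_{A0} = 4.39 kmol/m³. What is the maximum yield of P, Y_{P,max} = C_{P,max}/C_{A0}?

0.240

Evaluating C_P at t_opt = ln(k₂/k₁)/(k₂−k₁) gives C_{P,max}/C_{A0} = (k₁/k₂)^[k₂/(k₂−k₁)].
= (0.183/0.392)^(0.392/(0.392−0.183)) = (0.4668)^(1.876) = 0.2396.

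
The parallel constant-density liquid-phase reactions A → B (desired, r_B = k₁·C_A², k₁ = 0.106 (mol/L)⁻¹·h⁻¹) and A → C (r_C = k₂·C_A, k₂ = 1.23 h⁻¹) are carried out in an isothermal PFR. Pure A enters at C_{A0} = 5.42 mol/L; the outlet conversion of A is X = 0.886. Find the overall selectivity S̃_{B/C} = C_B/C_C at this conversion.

0.249

C_A = C_{A0}(1−X) = 0.6179 mol/L.
Along a PFR/batch, dC_C/dC_A = −r_C/(r_B+r_C) = −k₂/(k₂+k₁·C_A).
Integrating from C_{A0} to C_A: C_C = (1.23/0.106)·ln[(1.23+0.106·5.42)/(1.23+0.106·0.618)] = 11.60·ln(1.805/1.295) = 3.846 mol/L.
Then C_B = (C_{A0}−C_A) − C_C = 4.802 − 3.846 = 0.9566 mol/L.
S̃_{B/C} = C_B/C_C = 0.9566/3.846 = 0.249.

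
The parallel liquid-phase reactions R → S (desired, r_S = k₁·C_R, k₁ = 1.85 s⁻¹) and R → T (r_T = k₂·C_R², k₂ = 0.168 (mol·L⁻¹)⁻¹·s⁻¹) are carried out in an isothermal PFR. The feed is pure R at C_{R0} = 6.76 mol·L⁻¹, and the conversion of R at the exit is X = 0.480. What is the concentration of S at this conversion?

C_R = C_{R0}(1−X) = 3.515 mol·L⁻¹.
Along a PFR/batch, dC_S/dC_R = −r_S/(r_S+r_T) = −k₁/(k₁+k₂·C_R).
Integrating from C_{R0} to C_R: C_S = (1.85/0.168)·ln[(1.85+0.168·6.76)/(1.85+0.168·3.52)] = 11.01·ln(2.986/2.441) = 2.220 mol·L⁻¹.

2.22 mol·L⁻¹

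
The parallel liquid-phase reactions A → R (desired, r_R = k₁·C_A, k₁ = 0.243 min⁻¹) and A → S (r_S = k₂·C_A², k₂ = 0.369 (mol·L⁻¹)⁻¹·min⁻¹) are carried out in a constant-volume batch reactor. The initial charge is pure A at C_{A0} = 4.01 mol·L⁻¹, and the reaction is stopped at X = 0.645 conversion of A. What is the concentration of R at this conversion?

C_A = C_{A0}(1−X) = 1.424 mol·L⁻¹.
Along a PFR/batch, dC_R/dC_A = −r_R/(r_R+r_S) = −k₁/(k₁+k₂·C_A).
Integrating from C_{A0} to C_A: C_R = (0.243/0.369)·ln[(0.243+0.369·4.01)/(0.243+0.369·1.42)] = 0.6585·ln(1.723/0.7683) = 0.5318 mol·L⁻¹.

0.532 mol·L⁻¹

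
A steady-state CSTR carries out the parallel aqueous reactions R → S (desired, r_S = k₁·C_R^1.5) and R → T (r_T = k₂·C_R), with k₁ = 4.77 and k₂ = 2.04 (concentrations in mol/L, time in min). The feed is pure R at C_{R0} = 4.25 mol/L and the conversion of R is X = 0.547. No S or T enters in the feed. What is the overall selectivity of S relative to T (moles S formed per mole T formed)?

Exit C_R = C_{R0}(1−X) = 4.25×0.453 = 1.925 mol/L.
Rates in a CSTR are evaluated at the outlet concentration: r_S = 4.77×1.925^1.5 = 12.74, r_T = 2.04×1.925 = 3.928.
Overall selectivity = C_S/C_T = r_Sτ/(r_Tτ) = r_S/r_T = 3.24.

3.24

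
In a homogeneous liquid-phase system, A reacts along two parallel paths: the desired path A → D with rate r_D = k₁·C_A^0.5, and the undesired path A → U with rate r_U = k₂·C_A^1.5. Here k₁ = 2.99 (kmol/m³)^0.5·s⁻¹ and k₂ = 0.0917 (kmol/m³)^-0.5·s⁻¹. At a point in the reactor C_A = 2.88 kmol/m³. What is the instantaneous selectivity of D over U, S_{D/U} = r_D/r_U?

S_{D/U} = r_D/r_U = (k₁·C_A^0.5)/(k₂·C_A^1.5) = (k₁/k₂)·C_A⁻¹.
= (2.99×2.880^0.5) / (0.0917×2.880^1.5) = 5.074/0.4482 = 11.3.

11.3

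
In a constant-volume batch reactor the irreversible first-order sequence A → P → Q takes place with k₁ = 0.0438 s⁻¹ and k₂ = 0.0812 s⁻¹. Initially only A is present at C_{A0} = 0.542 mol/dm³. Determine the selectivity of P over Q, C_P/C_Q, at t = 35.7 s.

0.296

For first-order series with pure A initially, C_P(t) = k₁C_{A0}/(k₂−k₁)·(e^(−k₁t) − e^(−k₂t)).
e^(−k₁t) = e^(−0.0438×35.7) = e^(−1.564) = 0.2094; e^(−k₂t) = e^(−2.899) = 0.05509.
C_P = 0.0438×0.542/(0.0812−0.0438) × (0.2094−0.05509) = 0.6347×0.1543 = 0.09793 mol/dm³.
C_A = C_{A0}e^(−k₁t) = 0.1135 mol/dm³, so C_Q = C_{A0}−C_A−C_P = 0.3306 mol/dm³; C_P/C_Q = 0.296.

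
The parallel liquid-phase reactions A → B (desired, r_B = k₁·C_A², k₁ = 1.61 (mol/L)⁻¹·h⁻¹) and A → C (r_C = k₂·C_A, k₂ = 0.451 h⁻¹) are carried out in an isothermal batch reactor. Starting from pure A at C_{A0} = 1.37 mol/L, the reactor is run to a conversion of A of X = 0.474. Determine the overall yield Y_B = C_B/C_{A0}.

C_A = C_{A0}(1−X) = 0.7206 mol/L.
Along a PFR/batch, dC_C/dC_A = −r_C/(r_B+r_C) = −k₂/(k₂+k₁·C_A).
Integrating from C_{A0} to C_A: C_C = (0.451/1.61)·ln[(0.451+1.61·1.37)/(0.451+1.61·0.721)] = 0.2801·ln(2.657/1.611) = 0.1401 mol/L.
Then C_B = (C_{A0}−C_A) − C_C = 0.6494 − 0.1401 = 0.5093 mol/L.
Y_B = C_B/C_{A0} = 0.5093/1.37 = 0.372.

0.372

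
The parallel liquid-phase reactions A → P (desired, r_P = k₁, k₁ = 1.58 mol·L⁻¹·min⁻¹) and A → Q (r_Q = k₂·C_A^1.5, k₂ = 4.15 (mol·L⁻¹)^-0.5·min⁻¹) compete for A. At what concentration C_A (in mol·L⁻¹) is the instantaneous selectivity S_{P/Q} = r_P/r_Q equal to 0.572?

0.762 mol·L⁻¹

S_{P/Q} = (k₁/k₂)·C_A^-1.5 ⇒ C_A = (S·k₂/k₁)^(1/(-1.5)).
= (0.572×4.15/1.58)^(-0.6667) = (1.502)^(-0.6667) = 0.762 mol·L⁻¹.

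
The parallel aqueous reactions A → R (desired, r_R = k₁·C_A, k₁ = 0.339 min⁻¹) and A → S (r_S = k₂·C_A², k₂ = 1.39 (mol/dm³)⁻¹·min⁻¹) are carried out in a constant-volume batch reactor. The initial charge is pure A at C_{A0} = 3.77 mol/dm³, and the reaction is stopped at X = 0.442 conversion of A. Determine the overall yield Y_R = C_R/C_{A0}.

C_A = C_{A0}(1−X) = 2.104 mol/dm³.
Along a PFR/batch, dC_R/dC_A = −r_R/(r_R+r_S) = −k₁/(k₁+k₂·C_A).
Integrating from C_{A0} to C_A: C_R = (0.339/1.39)·ln[(0.339+1.39·3.77)/(0.339+1.39·2.10)] = 0.2439·ln(5.579/3.263) = 0.1308 mol/dm³.
Y_R = C_R/C_{A0} = 0.1308/3.77 = 0.0347.

0.0347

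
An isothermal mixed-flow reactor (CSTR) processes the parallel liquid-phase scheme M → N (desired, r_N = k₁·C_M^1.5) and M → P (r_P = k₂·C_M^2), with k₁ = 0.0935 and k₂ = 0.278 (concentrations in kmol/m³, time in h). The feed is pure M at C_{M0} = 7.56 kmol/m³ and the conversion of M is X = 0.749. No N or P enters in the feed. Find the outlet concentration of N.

Exit C_M = C_{M0}(1−X) = 7.56×0.251 = 1.898 kmol/m³.
A CSTR operates uniformly at the exit composition, giving r_N = 0.2444 and r_P = 1.001 (each k·C_M^n at C_M = 1.898).
Fraction of consumed M going to N: r_N/(r_N+r_P) = 0.1962.
C_N = 0.1962·C_{M0}·X = 0.1962×7.56×0.749 = 1.11 kmol/m³.

1.11 kmol/m³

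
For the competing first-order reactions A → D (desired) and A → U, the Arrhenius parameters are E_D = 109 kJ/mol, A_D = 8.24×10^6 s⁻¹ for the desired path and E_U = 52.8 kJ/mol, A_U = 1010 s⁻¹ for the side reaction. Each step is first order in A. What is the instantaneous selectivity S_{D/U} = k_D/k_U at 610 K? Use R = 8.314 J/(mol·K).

With equal orders, S_{D/U} = k_D/k_U = (A_D/A_U)·exp[(E_U−E_D)/(RT)].
(E_U−E_D)/(RT) = (52.8−109)×10³/(8.314×610) = -56200/5072 = -11.08.
k_D/k_U = (8.24×10^6/1010)·exp(-11.08) = 8158 × 1.540×10^-5 = 0.126.

0.126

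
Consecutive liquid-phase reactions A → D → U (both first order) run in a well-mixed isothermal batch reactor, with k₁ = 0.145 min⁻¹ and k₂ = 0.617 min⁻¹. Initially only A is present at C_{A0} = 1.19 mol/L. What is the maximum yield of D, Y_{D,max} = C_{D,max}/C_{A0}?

0.151

For a first-order series the maximum intermediate yield is C_{D,max}/C_{A0} = (k₁/k₂)^[k₂/(k₂−k₁)].
= (0.145/0.617)^(0.617/(0.617−0.145)) = (0.2350)^(1.307) = 0.1506.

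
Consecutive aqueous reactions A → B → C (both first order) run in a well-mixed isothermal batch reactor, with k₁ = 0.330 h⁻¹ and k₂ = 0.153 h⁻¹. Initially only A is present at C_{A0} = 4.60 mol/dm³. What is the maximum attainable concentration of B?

2.37 mol/dm³

Evaluating C_B at t_opt = ln(k₂/k₁)/(k₂−k₁) gives C_{B,max}/C_{A0} = (k₁/k₂)^[k₂/(k₂−k₁)].
= (0.330/0.153)^(0.153/(0.153−0.330)) = (2.157)^(-0.8644) = 0.5146.
C_{B,max} = 0.5146×4.60 = 2.37 mol/dm³.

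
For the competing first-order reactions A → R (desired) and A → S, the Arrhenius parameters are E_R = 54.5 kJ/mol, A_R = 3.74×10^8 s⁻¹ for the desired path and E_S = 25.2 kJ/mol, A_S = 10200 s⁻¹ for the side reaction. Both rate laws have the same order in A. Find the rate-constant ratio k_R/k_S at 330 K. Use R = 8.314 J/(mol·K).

With equal orders, S_{R/S} = k_R/k_S = (A_R/A_S)·exp[(E_S−E_R)/(RT)].
(E_S−E_R)/(RT) = (25.2−54.5)×10³/(8.314×330) = -29300/2744 = -10.68.
k_R/k_S = (3.74×10^8/10200)·exp(-10.68) = 36667 × 2.302×10^-5 = 0.844.
Since E_R > E_S, raising the temperature improves selectivity toward R.

0.844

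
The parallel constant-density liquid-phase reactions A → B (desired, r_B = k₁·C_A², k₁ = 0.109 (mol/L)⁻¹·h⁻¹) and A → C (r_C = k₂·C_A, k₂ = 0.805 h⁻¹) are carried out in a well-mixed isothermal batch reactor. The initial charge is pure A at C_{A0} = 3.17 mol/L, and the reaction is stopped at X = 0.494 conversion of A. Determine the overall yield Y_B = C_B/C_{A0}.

C_A = C_{A0}(1−X) = 1.604 mol/L.
Along a PFR/batch, dC_C/dC_A = −r_C/(r_B+r_C) = −k₂/(k₂+k₁·C_A).
Integrating from C_{A0} to C_A: C_C = (0.805/0.109)·ln[(0.805+0.109·3.17)/(0.805+0.109·1.60)] = 7.385·ln(1.151/0.9798) = 1.186 mol/L.
Then C_B = (C_{A0}−C_A) − C_C = 1.566 − 1.186 = 0.3800 mol/L.
Y_B = C_B/C_{A0} = 0.3800/3.17 = 0.120.

0.120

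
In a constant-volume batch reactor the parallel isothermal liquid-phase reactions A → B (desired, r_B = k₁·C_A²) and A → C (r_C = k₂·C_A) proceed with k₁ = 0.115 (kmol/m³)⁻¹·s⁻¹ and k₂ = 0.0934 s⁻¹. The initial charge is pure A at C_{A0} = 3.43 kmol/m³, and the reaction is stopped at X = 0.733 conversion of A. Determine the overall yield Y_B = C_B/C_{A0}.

C_A = C_{A0}(1−X) = 0.9158 kmol/m³.
Along a PFR/batch, dC_C/dC_A = −r_C/(r_B+r_C) = −k₂/(k₂+k₁·C_A).
Integrating from C_{A0} to C_A: C_C = (0.0934/0.115)·ln[(0.0934+0.115·3.43)/(0.0934+0.115·0.916)] = 0.8122·ln(0.4879/0.1987) = 0.7294 kmol/m³.
Then C_B = (C_{A0}−C_A) − C_C = 2.514 − 0.7294 = 1.785 kmol/m³.
Y_B = C_B/C_{A0} = 1.785/3.43 = 0.520.

0.520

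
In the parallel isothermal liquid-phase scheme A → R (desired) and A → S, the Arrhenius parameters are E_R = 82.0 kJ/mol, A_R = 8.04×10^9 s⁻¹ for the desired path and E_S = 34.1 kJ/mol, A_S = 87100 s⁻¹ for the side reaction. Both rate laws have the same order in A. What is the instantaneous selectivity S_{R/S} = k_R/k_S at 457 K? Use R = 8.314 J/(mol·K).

0.309

Since both paths have the same order in A, the concentration cancels and S_{R/S} = k_R/k_S = (A_R/A_S)·exp[(E_S−E_R)/(RT)].
(E_S−E_R)/(RT) = (34.1−82.0)×10³/(8.314×457) = -47900/3799 = -12.61.
k_R/k_S = (8.04×10^9/87100)·exp(-12.61) = 92308 × 3.349×10^-6 = 0.309.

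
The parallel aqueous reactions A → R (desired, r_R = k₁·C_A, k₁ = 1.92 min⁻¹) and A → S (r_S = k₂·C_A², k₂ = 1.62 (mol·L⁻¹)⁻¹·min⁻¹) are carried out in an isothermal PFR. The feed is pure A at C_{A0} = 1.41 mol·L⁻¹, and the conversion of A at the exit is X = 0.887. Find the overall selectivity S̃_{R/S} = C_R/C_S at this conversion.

1.65

C_A = C_{A0}(1−X) = 0.1593 mol·L⁻¹.
Along a PFR/batch, dC_R/dC_A = −r_R/(r_R+r_S) = −k₁/(k₁+k₂·C_A).
Integrating from C_{A0} to C_A: C_R = (1.92/1.62)·ln[(1.92+1.62·1.41)/(1.92+1.62·0.159)] = 1.185·ln(4.204/2.178) = 0.7794 mol·L⁻¹.
C_S = (C_{A0}−C_A)−C_R = 0.4713 mol·L⁻¹; S̃_{R/S} = 0.7794/0.4713 = 1.65.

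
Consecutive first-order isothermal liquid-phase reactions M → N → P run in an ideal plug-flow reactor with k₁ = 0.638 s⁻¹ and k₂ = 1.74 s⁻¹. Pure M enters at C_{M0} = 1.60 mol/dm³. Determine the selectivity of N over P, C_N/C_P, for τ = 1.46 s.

0.431

For first-order series with pure M initially, C_N(τ) = k₁C_{M0}/(k₂−k₁)·(e^(−k₁τ) − e^(−k₂τ)).
e^(−k₁τ) = e^(−0.638×1.46) = e^(−0.9315) = 0.3940; e^(−k₂τ) = e^(−2.540) = 0.07883.
C_N = 0.638×1.60/(1.74−0.638) × (0.3940−0.07883) = 0.9263×0.3151 = 0.2919 mol/dm³.
C_M = C_{M0}e^(−k₁τ) = 0.6304 mol/dm³, so C_P = C_{M0}−C_M−C_N = 0.6777 mol/dm³; C_N/C_P = 0.431.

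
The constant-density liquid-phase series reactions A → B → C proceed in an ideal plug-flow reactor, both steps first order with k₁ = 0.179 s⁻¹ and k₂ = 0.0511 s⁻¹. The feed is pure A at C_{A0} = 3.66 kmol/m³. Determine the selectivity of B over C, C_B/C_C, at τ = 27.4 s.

Solving the coupled first-order balances gives C_B(τ) = [k₁/(k₂−k₁)]·C_{A0}·(e^(−k₁τ) − e^(−k₂τ)).
e^(−k₁τ) = e^(−0.179×27.4) = e^(−4.905) = 0.007412; e^(−k₂τ) = e^(−1.400) = 0.2466.
C_B = 0.179×3.66/(0.0511−0.179) × (0.007412−0.2466) = (-5.122)×(-0.2392) = 1.225 kmol/m³.
C_A = C_{A0}e^(−k₁τ) = 0.02713 kmol/m³, so C_C = C_{A0}−C_A−C_B = 2.408 kmol/m³; C_B/C_C = 0.509.

0.509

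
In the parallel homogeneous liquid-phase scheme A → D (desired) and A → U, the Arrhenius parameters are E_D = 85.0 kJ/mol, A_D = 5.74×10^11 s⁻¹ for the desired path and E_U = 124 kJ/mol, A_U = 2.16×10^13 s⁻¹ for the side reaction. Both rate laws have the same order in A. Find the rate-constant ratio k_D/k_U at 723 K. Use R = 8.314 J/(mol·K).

17.5

Since both paths have the same order in A, the concentration cancels and S_{D/U} = k_D/k_U = (A_D/A_U)·exp[(E_U−E_D)/(RT)].
(E_U−E_D)/(RT) = (124−85.0)×10³/(8.314×723) = 39000/6011 = 6.488.
k_D/k_U = (5.74×10^11/2.16×10^13)·exp(6.488) = 0.02657 × 657.3 = 17.5.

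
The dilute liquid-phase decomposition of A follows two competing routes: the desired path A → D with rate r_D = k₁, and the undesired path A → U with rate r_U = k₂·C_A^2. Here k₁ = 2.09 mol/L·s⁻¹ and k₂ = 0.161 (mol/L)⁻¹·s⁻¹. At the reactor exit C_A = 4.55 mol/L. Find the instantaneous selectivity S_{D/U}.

S_{D/U} = r_D/r_U = (k₁)/(k₂·C_A^2) = (k₁/k₂)·C_A^-2.
= (2.09) / (0.161×4.550^2) = 2.090/3.333 = 0.627.

0.627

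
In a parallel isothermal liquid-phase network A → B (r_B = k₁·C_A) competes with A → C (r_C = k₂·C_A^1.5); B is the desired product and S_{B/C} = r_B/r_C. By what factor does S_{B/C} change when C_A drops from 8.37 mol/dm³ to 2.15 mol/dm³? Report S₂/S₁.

S_{B/C} = (k₁/k₂)·C_A^-0.5, so S₂/S₁ = (C_{A,2}/C_{A,1})^-0.5.
= (2.15/8.37)^(-0.5) = (0.2569)^(-0.5) = 1.97.

1.97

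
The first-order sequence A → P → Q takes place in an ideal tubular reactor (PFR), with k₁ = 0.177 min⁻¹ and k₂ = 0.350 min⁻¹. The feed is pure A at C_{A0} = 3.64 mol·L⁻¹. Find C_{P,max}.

0.916 mol·L⁻¹

For a first-order series the maximum intermediate yield is C_{P,max}/C_{A0} = (k₁/k₂)^[k₂/(k₂−k₁)].
= (0.177/0.350)^(0.350/(0.350−0.177)) = (0.5057)^(2.023) = 0.2517.
C_{P,max} = 0.2517×3.64 = 0.916 mol·L⁻¹.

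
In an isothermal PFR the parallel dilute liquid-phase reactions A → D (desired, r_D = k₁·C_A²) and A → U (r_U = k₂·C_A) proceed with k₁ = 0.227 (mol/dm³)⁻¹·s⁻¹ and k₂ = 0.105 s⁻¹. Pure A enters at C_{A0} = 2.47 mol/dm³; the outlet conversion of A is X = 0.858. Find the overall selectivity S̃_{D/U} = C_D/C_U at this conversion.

C_A = C_{A0}(1−X) = 0.3507 mol/dm³.
Along a PFR/batch, dC_U/dC_A = −r_U/(r_D+r_U) = −k₂/(k₂+k₁·C_A).
Integrating from C_{A0} to C_A: C_U = (0.105/0.227)·ln[(0.105+0.227·2.47)/(0.105+0.227·0.351)] = 0.4626·ln(0.6657/0.1846) = 0.5932 mol/dm³.
Then C_D = (C_{A0}−C_A) − C_U = 2.119 − 0.5932 = 1.526 mol/dm³.
S̃_{D/U} = C_D/C_U = 1.526/0.5932 = 2.57.

2.57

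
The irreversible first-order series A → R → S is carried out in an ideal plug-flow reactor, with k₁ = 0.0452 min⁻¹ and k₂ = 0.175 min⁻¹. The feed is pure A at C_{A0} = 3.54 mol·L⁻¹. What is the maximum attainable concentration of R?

0.571 mol·L⁻¹

Evaluating C_R at τ_opt = ln(k₂/k₁)/(k₂−k₁) gives C_{R,max}/C_{A0} = (k₁/k₂)^[k₂/(k₂−k₁)].
= (0.0452/0.175)^(0.175/(0.175−0.0452)) = (0.2583)^(1.348) = 0.1612.
C_{R,max} = 0.1612×3.54 = 0.571 mol·L⁻¹.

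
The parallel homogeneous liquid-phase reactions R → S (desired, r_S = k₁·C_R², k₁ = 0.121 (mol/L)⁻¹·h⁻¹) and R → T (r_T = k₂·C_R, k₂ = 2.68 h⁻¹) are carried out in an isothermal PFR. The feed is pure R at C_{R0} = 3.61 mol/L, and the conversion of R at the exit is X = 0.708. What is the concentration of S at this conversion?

0.241 mol/L

C_R = C_{R0}(1−X) = 1.054 mol/L.
Along a PFR/batch, dC_T/dC_R = −r_T/(r_S+r_T) = −k₂/(k₂+k₁·C_R).
Integrating from C_{R0} to C_R: C_T = (2.68/0.121)·ln[(2.68+0.121·3.61)/(2.68+0.121·1.05)] = 22.15·ln(3.117/2.808) = 2.315 mol/L.
Then C_S = (C_{R0}−C_R) − C_T = 2.556 − 2.315 = 0.2414 mol/L.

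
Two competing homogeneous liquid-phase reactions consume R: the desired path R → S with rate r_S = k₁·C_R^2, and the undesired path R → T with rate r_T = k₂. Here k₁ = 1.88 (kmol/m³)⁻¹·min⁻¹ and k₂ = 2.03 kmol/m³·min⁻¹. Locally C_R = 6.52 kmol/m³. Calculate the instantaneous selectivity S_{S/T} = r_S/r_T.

39.4

S_{S/T} = r_S/r_T = (k₁·C_R^2)/(k₂) = (k₁/k₂)·C_R^2.
= (1.88×6.520^2) / (2.03) = 79.92/2.030 = 39.4.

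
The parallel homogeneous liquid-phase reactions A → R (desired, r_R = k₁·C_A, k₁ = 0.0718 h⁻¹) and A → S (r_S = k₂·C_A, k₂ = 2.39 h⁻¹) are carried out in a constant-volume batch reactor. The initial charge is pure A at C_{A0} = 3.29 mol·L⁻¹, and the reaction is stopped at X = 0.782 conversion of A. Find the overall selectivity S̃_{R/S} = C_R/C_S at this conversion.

0.0300

C_A = C_{A0}(1−X) = 0.7172 mol·L⁻¹.
Both paths are first order in A, so the instantaneous fraction to R is constant: dC_R/d(−C_A) = k₁/(k₁+k₂) = 0.02917.
C_R = 0.02917·(C_{A0}−C_A) = 0.02917×2.573 = 0.0750 mol·L⁻¹.
C_S = (C_{A0}−C_A)−C_R = 2.498 mol·L⁻¹; S̃_{R/S} = 0.07504/2.498 = 0.0300.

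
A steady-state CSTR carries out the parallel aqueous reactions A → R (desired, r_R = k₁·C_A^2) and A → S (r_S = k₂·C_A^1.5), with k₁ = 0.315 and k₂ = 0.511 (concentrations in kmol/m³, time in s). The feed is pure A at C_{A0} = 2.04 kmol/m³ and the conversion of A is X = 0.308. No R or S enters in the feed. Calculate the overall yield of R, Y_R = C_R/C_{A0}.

0.130

Exit C_A = C_{A0}(1−X) = 2.04×0.692 = 1.412 kmol/m³.
In a CSTR the entire volume is at exit conditions, so r_R = 0.315×1.412^2 = 0.6277 and r_S = 0.511×1.412^1.5 = 0.8571.
Fraction of consumed A going to R: r_R/(r_R+r_S) = 0.4228.
C_R = 0.4228·C_{A0}·X = 0.4228×2.04×0.308 = 0.266 kmol/m³; Y_R = C_R/C_{A0} = 0.130.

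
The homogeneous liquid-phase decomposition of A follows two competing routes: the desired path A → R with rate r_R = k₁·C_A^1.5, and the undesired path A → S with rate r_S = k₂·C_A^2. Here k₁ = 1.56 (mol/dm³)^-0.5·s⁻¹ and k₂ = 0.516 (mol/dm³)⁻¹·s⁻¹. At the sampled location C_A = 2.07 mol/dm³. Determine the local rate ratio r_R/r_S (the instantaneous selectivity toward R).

2.10

S_{R/S} = r_R/r_S = (k₁·C_A^1.5)/(k₂·C_A^2) = (k₁/k₂)·C_A^-0.5.
= (1.56×2.070^1.5) / (0.516×2.070^2) = 4.646/2.211 = 2.10.
The undesired path is higher order in A, so low C_A (CSTR or dilute feed) favours R.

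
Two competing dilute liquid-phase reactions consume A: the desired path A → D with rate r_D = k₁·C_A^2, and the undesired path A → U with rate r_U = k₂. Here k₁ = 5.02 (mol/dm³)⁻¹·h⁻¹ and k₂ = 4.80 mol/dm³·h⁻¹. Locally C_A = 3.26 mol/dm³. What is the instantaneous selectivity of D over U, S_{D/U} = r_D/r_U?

S_{D/U} = r_D/r_U = (k₁·C_A^2)/(k₂) = (k₁/k₂)·C_A^2.
= (5.02×3.260^2) / (4.80) = 53.35/4.800 = 11.1.

11.1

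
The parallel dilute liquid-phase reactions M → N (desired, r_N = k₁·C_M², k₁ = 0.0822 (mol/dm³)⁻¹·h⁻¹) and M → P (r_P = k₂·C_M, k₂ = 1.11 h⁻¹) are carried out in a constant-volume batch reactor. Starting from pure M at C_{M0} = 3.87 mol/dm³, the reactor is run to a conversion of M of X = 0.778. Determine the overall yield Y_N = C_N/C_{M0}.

0.114

C_M = C_{M0}(1−X) = 0.8591 mol/dm³.
Along a PFR/batch, dC_P/dC_M = −r_P/(r_N+r_P) = −k₂/(k₂+k₁·C_M).
Integrating from C_{M0} to C_M: C_P = (1.11/0.0822)·ln[(1.11+0.0822·3.87)/(1.11+0.0822·0.859)] = 13.50·ln(1.428/1.181) = 2.570 mol/dm³.
Then C_N = (C_{M0}−C_M) − C_P = 3.011 − 2.570 = 0.4409 mol/dm³.
Y_N = C_N/C_{M0} = 0.4409/3.87 = 0.114.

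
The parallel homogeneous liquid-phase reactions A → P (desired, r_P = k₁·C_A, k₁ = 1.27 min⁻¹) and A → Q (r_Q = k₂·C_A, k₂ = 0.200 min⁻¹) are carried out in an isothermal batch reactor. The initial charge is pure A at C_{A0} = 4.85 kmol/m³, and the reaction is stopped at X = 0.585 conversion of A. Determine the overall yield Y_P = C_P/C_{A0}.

C_A = C_{A0}(1−X) = 2.013 kmol/m³.
Both paths are first order in A, so the instantaneous fraction to P is constant: dC_P/d(−C_A) = k₁/(k₁+k₂) = 0.8639.
C_P = 0.8639·(C_{A0}−C_A) = 0.8639×2.837 = 2.45 kmol/m³.
Y_P = C_P/C_{A0} = 2.451/4.85 = 0.505.

0.505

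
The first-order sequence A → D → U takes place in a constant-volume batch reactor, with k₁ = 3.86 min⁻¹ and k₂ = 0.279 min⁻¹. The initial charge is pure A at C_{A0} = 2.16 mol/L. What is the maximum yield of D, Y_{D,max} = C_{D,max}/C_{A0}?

0.815

For a first-order series the maximum intermediate yield is C_{D,max}/C_{A0} = (k₁/k₂)^[k₂/(k₂−k₁)].
= (3.86/0.279)^(0.279/(0.279−3.86)) = (13.84)^(-0.07791) = 0.8149.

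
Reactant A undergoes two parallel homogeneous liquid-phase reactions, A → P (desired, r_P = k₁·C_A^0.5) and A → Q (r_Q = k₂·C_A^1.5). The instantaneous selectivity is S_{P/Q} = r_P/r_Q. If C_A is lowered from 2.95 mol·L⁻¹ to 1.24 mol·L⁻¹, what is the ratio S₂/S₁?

S_{P/Q} = (k₁/k₂)·C_A⁻¹, so S₂/S₁ = (C_{A,2}/C_{A,1})⁻¹.
= 2.95/1.24 = 2.38.

2.38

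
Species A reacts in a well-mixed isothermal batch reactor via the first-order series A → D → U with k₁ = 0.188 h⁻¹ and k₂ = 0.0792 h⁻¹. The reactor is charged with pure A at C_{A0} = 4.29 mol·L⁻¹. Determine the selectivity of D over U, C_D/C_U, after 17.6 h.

The intermediate concentration in a first-order A→B→C sequence is C_D = k₁C_{A0}(e^(−k₁t) − e^(−k₂t))/(k₂−k₁).
e^(−k₁t) = e^(−0.188×17.6) = e^(−3.309) = 0.03656; e^(−k₂t) = e^(−1.394) = 0.2481.
C_D = 0.188×4.29/(0.0792−0.188) × (0.03656−0.2481) = (-7.413)×(-0.2115) = 1.568 mol·L⁻¹.
C_A = C_{A0}e^(−k₁t) = 0.1568 mol·L⁻¹, so C_U = C_{A0}−C_A−C_D = 2.565 mol·L⁻¹; C_D/C_U = 0.611.

0.611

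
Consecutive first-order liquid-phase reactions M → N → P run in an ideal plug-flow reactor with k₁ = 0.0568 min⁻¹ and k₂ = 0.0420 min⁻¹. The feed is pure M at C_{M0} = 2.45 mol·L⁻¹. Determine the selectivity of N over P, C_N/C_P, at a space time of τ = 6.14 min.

6.99

The intermediate concentration in a first-order A→B→C sequence is C_N = k₁C_{M0}(e^(−k₁τ) − e^(−k₂τ))/(k₂−k₁).
e^(−k₁τ) = e^(−0.0568×6.14) = e^(−0.3488) = 0.7056; e^(−k₂τ) = e^(−0.2579) = 0.7727.
C_N = 0.0568×2.45/(0.0420−0.0568) × (0.7056−0.7727) = (-9.403)×(-0.06712) = 0.6311 mol·L⁻¹.
C_M = C_{M0}e^(−k₁τ) = 1.729 mol·L⁻¹, so C_P = C_{M0}−C_M−C_N = 0.09025 mol·L⁻¹; C_N/C_P = 6.99.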